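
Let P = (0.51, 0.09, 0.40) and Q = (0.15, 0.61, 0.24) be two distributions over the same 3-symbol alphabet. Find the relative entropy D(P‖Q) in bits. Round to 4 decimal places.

D(P‖Q) = Σ p·log₂(p/q).
  0.51·log₂(0.51/0.15) = 0.90042
  0.09·log₂(0.09/0.61) = -0.24847
  0.40·log₂(0.40/0.24) = 0.29479
D(P‖Q) = 0.9467 bits.

0.9467 bits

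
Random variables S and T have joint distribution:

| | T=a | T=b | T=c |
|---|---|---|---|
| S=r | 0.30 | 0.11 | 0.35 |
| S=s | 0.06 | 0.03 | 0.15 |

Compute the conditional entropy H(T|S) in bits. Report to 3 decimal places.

Chain rule: H(T|S) = H(S,T) − H(S).
Marginals: p(S) = (0.7600, 0.2400), p(T) = (0.3600, 0.1400, 0.5000).
H(S,T) = 2.2073 bits; H(S) = 0.7950 bits.
H(T|S) = 2.2073 − 0.7950 = 1.412 bits.

1.412 bits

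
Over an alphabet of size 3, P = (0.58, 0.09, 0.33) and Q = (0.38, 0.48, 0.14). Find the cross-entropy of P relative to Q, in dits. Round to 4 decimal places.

0.5542 dits

H(P,Q) = −Σ p·log₁₀ q.
  −0.58·log₁₀(0.38) = 0.24373
  −0.09·log₁₀(0.48) = 0.02869
  −0.33·log₁₀(0.14) = 0.28178
H(P,Q) = 0.5542 dits.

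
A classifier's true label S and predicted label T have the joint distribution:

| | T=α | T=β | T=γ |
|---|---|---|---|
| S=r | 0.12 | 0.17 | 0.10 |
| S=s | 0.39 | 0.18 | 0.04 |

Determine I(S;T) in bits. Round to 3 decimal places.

Marginals: p(S) = (0.3900, 0.6100), p(T) = (0.5100, 0.3500, 0.1400).
I(S;T) = H(S) + H(T) − H(S,T).
H(S) = 0.9648, H(T) = 1.4226, H(S,T) = 2.2947.
I(S;T) = 0.9648 + 1.4226 − 2.2947 = 0.093 bits.

0.093 bits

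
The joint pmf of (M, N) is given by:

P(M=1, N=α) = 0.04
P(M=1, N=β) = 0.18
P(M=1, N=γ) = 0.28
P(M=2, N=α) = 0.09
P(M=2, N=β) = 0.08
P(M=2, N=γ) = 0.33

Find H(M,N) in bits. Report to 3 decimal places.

H(M,N) = −Σ p(x,y)·log₂ p(x,y) over all 6 cells.
  cell (1,α): −0.04·log₂0.04 = 0.1858
  cell (1,β): −0.18·log₂0.18 = 0.4453
  cell (1,γ): −0.28·log₂0.28 = 0.5142
  cell (2,α): −0.09·log₂0.09 = 0.3127
  cell (2,β): −0.08·log₂0.08 = 0.2915
  cell (2,γ): −0.33·log₂0.33 = 0.5278
Sum = 2.277 bits.

2.277 bits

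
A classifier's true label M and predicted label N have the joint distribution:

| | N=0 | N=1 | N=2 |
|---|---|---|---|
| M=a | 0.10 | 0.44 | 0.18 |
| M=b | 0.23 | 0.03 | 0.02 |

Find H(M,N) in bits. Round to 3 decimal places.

H(M,N) = −Σ p(x,y)·log₂ p(x,y) over all 6 cells.
  cell (a,0): −0.10·log₂0.10 = 0.3322
  cell (a,1): −0.44·log₂0.44 = 0.5211
  cell (a,2): −0.18·log₂0.18 = 0.4453
  cell (b,0): −0.23·log₂0.23 = 0.4877
  cell (b,1): −0.03·log₂0.03 = 0.1518
  cell (b,2): −0.02·log₂0.02 = 0.1129
Sum = 2.051 bits.

2.051 bits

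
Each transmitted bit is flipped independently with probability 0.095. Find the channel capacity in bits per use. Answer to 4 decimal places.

0.5471 bits

Binary symmetric channel: C = 1 − h₂(ε) where h₂ is the binary entropy function.
h₂(0.095) = −0.095·log₂0.095 − 0.905·log₂0.905 = 0.4529.
C = 1 − 0.4529 = 0.5471 bits per channel use.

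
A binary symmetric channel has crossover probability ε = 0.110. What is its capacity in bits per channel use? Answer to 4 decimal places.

0.5001 bits

Binary symmetric channel: C = 1 − h₂(ε) where h₂ is the binary entropy function.
h₂(0.110) = −0.110·log₂0.110 − 0.890·log₂0.890 = 0.4999.
C = 1 − 0.4999 = 0.5001 bits per channel use.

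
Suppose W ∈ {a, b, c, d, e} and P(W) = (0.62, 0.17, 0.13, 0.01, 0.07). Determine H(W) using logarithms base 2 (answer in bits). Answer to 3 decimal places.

H(W) = −Σ p·log₂ p.
  −(0.62)·log₂(0.62) = 0.4276
  −(0.17)·log₂(0.17) = 0.4346
  −(0.13)·log₂(0.13) = 0.3826
  −(0.01)·log₂(0.01) = 0.0664
  −(0.07)·log₂(0.07) = 0.2686
Sum: 0.4276 + 0.4346 + 0.3826 + 0.0664 + 0.2686 = 1.580 bits.

1.580 bits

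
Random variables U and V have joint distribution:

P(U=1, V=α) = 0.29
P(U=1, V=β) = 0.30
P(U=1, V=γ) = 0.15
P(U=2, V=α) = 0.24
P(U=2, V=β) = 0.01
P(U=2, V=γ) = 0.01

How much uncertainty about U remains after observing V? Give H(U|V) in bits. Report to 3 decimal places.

Marginals: p(U) = (0.7400, 0.2600), p(V) = (0.5300, 0.3100, 0.1600).
H(U|V) = Σ p(V) · H(U|V=·).
  V=α: p=0.5300, H(U|V=α) = 0.9936
  V=β: p=0.3100, H(U|V=β) = 0.2056
  V=γ: p=0.1600, H(U|V=γ) = 0.3373
Weighted sum = 0.644 bits.

0.644 bits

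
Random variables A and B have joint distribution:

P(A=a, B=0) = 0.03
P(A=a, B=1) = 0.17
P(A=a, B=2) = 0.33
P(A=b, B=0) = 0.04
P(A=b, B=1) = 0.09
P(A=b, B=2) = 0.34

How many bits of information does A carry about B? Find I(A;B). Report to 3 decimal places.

Marginals: p(A) = (0.5300, 0.4700), p(B) = (0.0700, 0.2600, 0.6700).
I(A;B) = Σ p(x,y)·log₂[p(x,y)/(p(x)p(y))].
  (a,0): 0.03·log₂(0.8086) = -0.0092
  (a,1): 0.17·log₂(1.2337) = 0.0515
  (a,2): 0.33·log₂(0.9293) = -0.0349
  (b,0): 0.04·log₂(1.2158) = 0.0113
  (b,1): 0.09·log₂(0.7365) = -0.0397
  (b,2): 0.34·log₂(1.0797) = 0.0376
Sum = 0.017 bits.

0.017 bits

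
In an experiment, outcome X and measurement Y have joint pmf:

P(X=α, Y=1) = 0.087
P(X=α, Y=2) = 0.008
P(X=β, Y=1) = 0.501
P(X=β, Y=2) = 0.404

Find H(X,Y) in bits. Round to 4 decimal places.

H(X,Y) = −Σ p(x,y)·log₂ p(x,y) over all 4 cells.
  cell (α,1): −0.087·log₂0.087 = 0.30649
  cell (α,2): −0.008·log₂0.008 = 0.05573
  cell (β,1): −0.501·log₂0.501 = 0.49956
  cell (β,2): −0.404·log₂0.404 = 0.52826
Sum = 1.3900 bits.

1.3900 bits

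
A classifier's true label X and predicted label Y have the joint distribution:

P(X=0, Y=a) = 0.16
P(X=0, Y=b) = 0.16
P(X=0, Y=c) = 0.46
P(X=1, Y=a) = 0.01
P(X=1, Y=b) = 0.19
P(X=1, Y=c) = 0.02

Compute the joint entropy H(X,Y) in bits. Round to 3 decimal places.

1.996 bits

H(X,Y) = −Σ p(x,y)·log₂ p(x,y) over all 6 cells.
  cell (0,a): −0.16·log₂0.16 = 0.4230
  cell (0,b): −0.16·log₂0.16 = 0.4230
  cell (0,c): −0.46·log₂0.46 = 0.5153
  cell (1,a): −0.01·log₂0.01 = 0.0664
  cell (1,b): −0.19·log₂0.19 = 0.4552
  cell (1,c): −0.02·log₂0.02 = 0.1129
Sum = 1.996 bits.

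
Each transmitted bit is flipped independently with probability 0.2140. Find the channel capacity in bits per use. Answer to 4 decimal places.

0.2509 bits

Binary symmetric channel: C = 1 − h₂(ε) where h₂ is the binary entropy function.
h₂(0.2140) = −0.2140·log₂0.2140 − 0.7860·log₂0.7860 = 0.7491.
C = 1 − 0.7491 = 0.2509 bits per channel use.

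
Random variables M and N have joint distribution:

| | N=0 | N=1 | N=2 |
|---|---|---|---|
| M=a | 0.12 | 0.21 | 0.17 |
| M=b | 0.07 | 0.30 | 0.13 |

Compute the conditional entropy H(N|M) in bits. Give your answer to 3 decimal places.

1.447 bits

Chain rule: H(N|M) = H(M,N) − H(M).
Marginals: p(M) = (0.5000, 0.5000), p(N) = (0.1900, 0.5100, 0.3000).
H(M,N) = 2.4468 bits; H(M) = 1.0000 bits.
H(N|M) = 2.4468 − 1.0000 = 1.447 bits.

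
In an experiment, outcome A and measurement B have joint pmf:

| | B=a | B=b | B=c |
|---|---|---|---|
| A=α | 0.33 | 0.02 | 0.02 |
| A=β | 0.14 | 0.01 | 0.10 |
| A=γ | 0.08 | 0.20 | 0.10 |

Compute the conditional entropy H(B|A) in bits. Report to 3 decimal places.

1.076 bits

Marginals: p(A) = (0.3700, 0.2500, 0.3800), p(B) = (0.5500, 0.2300, 0.2200).
H(B|A) = Σ p(A) · H(B|A=·).
  A=α: p=0.3700, H(B|A=α) = 0.6023
  A=β: p=0.2500, H(B|A=β) = 1.1830
  A=γ: p=0.3800, H(B|A=γ) = 1.4675
Weighted sum = 1.076 bits.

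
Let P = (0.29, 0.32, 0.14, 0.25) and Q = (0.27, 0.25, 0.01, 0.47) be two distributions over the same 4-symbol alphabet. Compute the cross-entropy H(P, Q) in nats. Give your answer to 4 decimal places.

H(P,Q) = −Σ p·ln q.
  −0.29·ln(0.27) = 0.37971
  −0.32·ln(0.25) = 0.44361
  −0.14·ln(0.01) = 0.64472
  −0.25·ln(0.47) = 0.18876
H(P,Q) = 1.6568 nats.

1.6568 nats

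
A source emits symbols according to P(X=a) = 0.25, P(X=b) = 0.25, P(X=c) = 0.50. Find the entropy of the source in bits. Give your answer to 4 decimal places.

H(X) = −Σ p·log₂ p.
  −(0.25)·log₂(0.25) = 0.50000
  −(0.25)·log₂(0.25) = 0.50000
  −(0.50)·log₂(0.50) = 0.50000
Sum: 0.50000 + 0.50000 + 0.50000 = 1.5000 bits.

1.5000 bits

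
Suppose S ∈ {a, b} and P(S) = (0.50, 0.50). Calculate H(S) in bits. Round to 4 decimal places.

H(S) = −Σ p·log₂ p.
  −(0.50)·log₂(0.50) = 0.50000
  −(0.50)·log₂(0.50) = 0.50000
Sum: 0.50000 + 0.50000 = 1.0000 bits.

1.0000 bits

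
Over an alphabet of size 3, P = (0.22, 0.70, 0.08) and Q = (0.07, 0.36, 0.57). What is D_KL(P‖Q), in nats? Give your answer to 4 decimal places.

0.5603 nats

D(P‖Q) = Σ p·ln(p/q).
  0.22·ln(0.22/0.07) = 0.25193
  0.70·ln(0.70/0.36) = 0.46548
  0.08·ln(0.08/0.57) = -0.15709
D(P‖Q) = 0.5603 nats.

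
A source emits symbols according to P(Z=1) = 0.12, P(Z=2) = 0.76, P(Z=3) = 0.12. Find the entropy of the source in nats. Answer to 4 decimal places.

0.7174 nats

H(Z) = −Σ p·ln p.
  −(0.12)·ln(0.12) = 0.25443
  −(0.76)·ln(0.76) = 0.20857
  −(0.12)·ln(0.12) = 0.25443
Sum: 0.25443 + 0.20857 + 0.25443 = 0.7174 nats.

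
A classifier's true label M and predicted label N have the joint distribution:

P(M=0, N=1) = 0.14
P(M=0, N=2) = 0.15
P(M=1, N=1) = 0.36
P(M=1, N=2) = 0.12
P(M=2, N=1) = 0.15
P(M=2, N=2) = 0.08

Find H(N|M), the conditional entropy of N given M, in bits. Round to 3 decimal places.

Chain rule: H(N|M) = H(M,N) − H(M).
Marginals: p(M) = (0.2900, 0.4800, 0.2300), p(N) = (0.6500, 0.3500).
H(M,N) = 2.4074 bits; H(M) = 1.5138 bits.
H(N|M) = 2.4074 − 1.5138 = 0.894 bits.

0.894 bits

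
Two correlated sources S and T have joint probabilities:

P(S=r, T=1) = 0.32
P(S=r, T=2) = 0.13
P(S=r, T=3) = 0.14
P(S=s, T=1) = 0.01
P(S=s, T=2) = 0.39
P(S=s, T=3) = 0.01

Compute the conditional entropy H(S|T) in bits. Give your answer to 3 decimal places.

Chain rule: H(S|T) = H(S,T) − H(T).
Marginals: p(S) = (0.5900, 0.4100), p(T) = (0.3300, 0.5200, 0.1500).
H(S,T) = 1.9685 bits; H(T) = 1.4289 bits.
H(S|T) = 1.9685 − 1.4289 = 0.540 bits.

0.540 bits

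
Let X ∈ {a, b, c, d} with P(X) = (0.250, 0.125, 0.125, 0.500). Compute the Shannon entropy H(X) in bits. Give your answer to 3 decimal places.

1.750 bits

H(X) = −Σ p·log₂ p.
  −(0.250)·log₂(0.250) = 0.5000
  −(0.125)·log₂(0.125) = 0.3750
  −(0.125)·log₂(0.125) = 0.3750
  −(0.500)·log₂(0.500) = 0.5000
Sum: 0.5000 + 0.3750 + 0.3750 + 0.5000 = 1.750 bits.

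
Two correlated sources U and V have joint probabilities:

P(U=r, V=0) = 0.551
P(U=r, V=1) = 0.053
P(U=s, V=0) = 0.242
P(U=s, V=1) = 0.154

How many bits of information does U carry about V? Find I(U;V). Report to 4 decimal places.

Marginals: p(U) = (0.6040, 0.3960), p(V) = (0.7930, 0.2070).
I(U;V) = Σ p(x,y)·log₂[p(x,y)/(p(x)p(y))].
  (r,0): 0.551·log₂(1.1504) = 0.11136
  (r,1): 0.053·log₂(0.4239) = -0.06562
  (s,0): 0.242·log₂(0.7706) = -0.09096
  (s,1): 0.154·log₂(1.8787) = 0.14010
Sum = 0.0949 bits.

0.0949 bits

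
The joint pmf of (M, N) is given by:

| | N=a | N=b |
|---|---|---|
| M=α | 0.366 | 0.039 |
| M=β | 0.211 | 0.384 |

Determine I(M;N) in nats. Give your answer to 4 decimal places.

0.1660 nats

Marginals: p(M) = (0.4050, 0.5950), p(N) = (0.5770, 0.4230).
I(M;N) = Σ p(x,y)·ln[p(x,y)/(p(x)p(y))].
  (α,a): 0.366·ln(1.5662) = 0.16421
  (α,b): 0.039·ln(0.2277) = -0.05772
  (β,a): 0.211·ln(0.6146) = -0.10271
  (β,b): 0.384·ln(1.5257) = 0.16223
Sum = 0.1660 nats.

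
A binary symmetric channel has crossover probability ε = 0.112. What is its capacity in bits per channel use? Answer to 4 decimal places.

0.4941 bits

Binary symmetric channel: C = 1 − h₂(ε) where h₂ is the binary entropy function.
h₂(0.112) = −0.112·log₂0.112 − 0.888·log₂0.888 = 0.5059.
C = 1 − 0.5059 = 0.4941 bits per channel use.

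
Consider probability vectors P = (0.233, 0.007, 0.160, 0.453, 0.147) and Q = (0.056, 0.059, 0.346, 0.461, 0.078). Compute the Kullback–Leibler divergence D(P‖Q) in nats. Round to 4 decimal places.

0.2791 nats

D(P‖Q) = Σ p·ln(p/q).
  0.233·ln(0.233/0.056) = 0.33219
  0.007·ln(0.007/0.059) = -0.01492
  0.160·ln(0.160/0.346) = -0.12340
  0.453·ln(0.453/0.461) = -0.00793
  0.147·ln(0.147/0.078) = 0.09316
D(P‖Q) = 0.2791 nats.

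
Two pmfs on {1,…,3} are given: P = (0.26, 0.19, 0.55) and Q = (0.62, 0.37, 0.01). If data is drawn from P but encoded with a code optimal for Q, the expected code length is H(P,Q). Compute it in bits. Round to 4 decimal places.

4.1060 bits

H(P,Q) = −Σ p·log₂ q.
  −0.26·log₂(0.62) = 0.17931
  −0.19·log₂(0.37) = 0.27254
  −0.55·log₂(0.01) = 3.65412
H(P,Q) = 4.1060 bits.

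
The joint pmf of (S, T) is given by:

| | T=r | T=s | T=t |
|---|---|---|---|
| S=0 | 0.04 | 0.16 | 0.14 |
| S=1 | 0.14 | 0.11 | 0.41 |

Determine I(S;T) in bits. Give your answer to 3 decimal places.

Marginals: p(S) = (0.3400, 0.6600), p(T) = (0.1800, 0.2700, 0.5500).
I(S;T) = H(S) + H(T) − H(S,T).
H(S) = 0.9248, H(T) = 1.4297, H(S,T) = 2.2807.
I(S;T) = 0.9248 + 1.4297 − 2.2807 = 0.074 bits.

0.074 bits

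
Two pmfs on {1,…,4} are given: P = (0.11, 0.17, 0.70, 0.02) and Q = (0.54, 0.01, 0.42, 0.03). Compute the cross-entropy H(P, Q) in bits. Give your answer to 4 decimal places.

H(P,Q) = −Σ p·log₂ q.
  −0.11·log₂(0.54) = 0.09779
  −0.17·log₂(0.01) = 1.12946
  −0.70·log₂(0.42) = 0.87608
  −0.02·log₂(0.03) = 0.10118
H(P,Q) = 2.2045 bits.

2.2045 bits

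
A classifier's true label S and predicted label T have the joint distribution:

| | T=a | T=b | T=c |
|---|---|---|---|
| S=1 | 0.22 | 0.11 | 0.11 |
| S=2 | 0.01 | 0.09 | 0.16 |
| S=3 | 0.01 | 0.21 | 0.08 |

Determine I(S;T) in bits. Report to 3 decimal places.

Marginals: p(S) = (0.4400, 0.2600, 0.3000), p(T) = (0.2400, 0.4100, 0.3500).
I(S;T) = H(S) + H(T) − H(S,T).
H(S) = 1.5475, H(T) = 1.5516, H(S,T) = 2.8140.
I(S;T) = 1.5475 + 1.5516 − 2.8140 = 0.285 bits.

0.285 bits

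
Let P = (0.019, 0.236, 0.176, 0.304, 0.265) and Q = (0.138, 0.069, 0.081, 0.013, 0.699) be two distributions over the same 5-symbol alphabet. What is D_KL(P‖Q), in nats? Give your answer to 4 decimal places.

1.0903 nats

D(P‖Q) = Σ p·ln(p/q).
  0.019·ln(0.019/0.138) = -0.03767
  0.236·ln(0.236/0.069) = 0.29022
  0.176·ln(0.176/0.081) = 0.13658
  0.304·ln(0.304/0.013) = 0.95823
  0.265·ln(0.265/0.699) = -0.25703
D(P‖Q) = 1.0903 nats.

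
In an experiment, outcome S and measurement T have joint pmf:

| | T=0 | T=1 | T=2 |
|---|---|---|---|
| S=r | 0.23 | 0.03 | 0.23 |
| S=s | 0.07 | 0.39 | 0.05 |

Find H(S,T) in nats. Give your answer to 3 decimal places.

H(S,T) = −Σ p(x,y)·ln p(x,y) over all 6 cells.
  cell (r,0): −0.23·ln0.23 = 0.3380
  cell (r,1): −0.03·ln0.03 = 0.1052
  cell (r,2): −0.23·ln0.23 = 0.3380
  cell (s,0): −0.07·ln0.07 = 0.1861
  cell (s,1): −0.39·ln0.39 = 0.3672
  cell (s,2): −0.05·ln0.05 = 0.1498
Sum = 1.484 nats.

1.484 nats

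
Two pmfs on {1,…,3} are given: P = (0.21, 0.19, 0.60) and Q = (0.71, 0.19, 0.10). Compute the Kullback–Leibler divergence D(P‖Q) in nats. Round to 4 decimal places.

0.8192 nats

D(P‖Q) = Σ p·ln(p/q).
  0.21·ln(0.21/0.71) = -0.25581
  0.19·ln(0.19/0.19) = 0.00000
  0.60·ln(0.60/0.10) = 1.07506
D(P‖Q) = 0.8192 nats.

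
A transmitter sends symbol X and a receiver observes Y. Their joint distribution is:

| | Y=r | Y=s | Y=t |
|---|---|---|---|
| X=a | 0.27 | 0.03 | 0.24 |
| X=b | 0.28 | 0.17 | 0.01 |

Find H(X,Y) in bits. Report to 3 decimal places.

2.171 bits

H(X,Y) = −Σ p(x,y)·log₂ p(x,y) over all 6 cells.
  cell (a,r): −0.27·log₂0.27 = 0.5100
  cell (a,s): −0.03·log₂0.03 = 0.1518
  cell (a,t): −0.24·log₂0.24 = 0.4941
  cell (b,r): −0.28·log₂0.28 = 0.5142
  cell (b,s): −0.17·log₂0.17 = 0.4346
  cell (b,t): −0.01·log₂0.01 = 0.0664
Sum = 2.171 bits.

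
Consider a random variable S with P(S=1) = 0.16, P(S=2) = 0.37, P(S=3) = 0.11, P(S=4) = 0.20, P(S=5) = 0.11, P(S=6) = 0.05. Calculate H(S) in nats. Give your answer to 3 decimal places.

H(S) = −Σ p·ln p.
  −(0.16)·ln(0.16) = 0.2932
  −(0.37)·ln(0.37) = 0.3679
  −(0.11)·ln(0.11) = 0.2428
  −(0.20)·ln(0.20) = 0.3219
  −(0.11)·ln(0.11) = 0.2428
  −(0.05)·ln(0.05) = 0.1498
Sum: 0.2932 + 0.3679 + 0.2428 + 0.3219 + 0.2428 + 0.1498 = 1.618 nats.

1.618 nats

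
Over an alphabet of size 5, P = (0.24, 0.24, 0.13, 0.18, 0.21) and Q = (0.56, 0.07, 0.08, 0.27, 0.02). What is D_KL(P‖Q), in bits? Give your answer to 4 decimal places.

0.8314 bits

D(P‖Q) = Σ p·log₂(p/q).
  0.24·log₂(0.24/0.56) = -0.29337
  0.24·log₂(0.24/0.07) = 0.42663
  0.13·log₂(0.13/0.08) = 0.09106
  0.18·log₂(0.18/0.27) = -0.10529
  0.21·log₂(0.21/0.02) = 0.71239
D(P‖Q) = 0.8314 bits.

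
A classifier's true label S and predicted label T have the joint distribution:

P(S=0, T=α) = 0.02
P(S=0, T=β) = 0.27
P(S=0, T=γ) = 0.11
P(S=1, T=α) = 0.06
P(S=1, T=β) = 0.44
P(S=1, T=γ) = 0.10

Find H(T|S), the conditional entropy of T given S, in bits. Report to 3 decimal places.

1.099 bits

Chain rule: H(T|S) = H(S,T) − H(S).
Marginals: p(S) = (0.4000, 0.6000), p(T) = (0.0800, 0.7100, 0.2100).
H(S,T) = 2.0701 bits; H(S) = 0.9710 bits.
H(T|S) = 2.0701 − 0.9710 = 1.099 bits.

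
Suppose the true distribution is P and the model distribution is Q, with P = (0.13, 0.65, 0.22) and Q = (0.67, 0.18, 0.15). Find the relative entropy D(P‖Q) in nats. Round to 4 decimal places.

D(P‖Q) = Σ p·ln(p/q).
  0.13·ln(0.13/0.67) = -0.21317
  0.65·ln(0.65/0.18) = 0.83461
  0.22·ln(0.22/0.15) = 0.08426
D(P‖Q) = 0.7057 nats.

0.7057 nats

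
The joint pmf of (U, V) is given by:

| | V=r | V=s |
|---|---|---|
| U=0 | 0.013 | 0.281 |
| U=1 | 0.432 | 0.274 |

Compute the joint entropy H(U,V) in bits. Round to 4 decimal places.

H(U,V) = −Σ p(x,y)·log₂ p(x,y) over all 4 cells.
  cell (0,r): −0.013·log₂0.013 = 0.08145
  cell (0,s): −0.281·log₂0.281 = 0.51461
  cell (1,r): −0.432·log₂0.432 = 0.52311
  cell (1,s): −0.274·log₂0.274 = 0.51176
Sum = 1.6309 bits.

1.6309 bits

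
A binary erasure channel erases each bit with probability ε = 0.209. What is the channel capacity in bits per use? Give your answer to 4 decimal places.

Binary erasure channel: capacity C = 1 − ε.
C = 1 − 0.209 = 0.7910 bits per channel use.

0.7910 bits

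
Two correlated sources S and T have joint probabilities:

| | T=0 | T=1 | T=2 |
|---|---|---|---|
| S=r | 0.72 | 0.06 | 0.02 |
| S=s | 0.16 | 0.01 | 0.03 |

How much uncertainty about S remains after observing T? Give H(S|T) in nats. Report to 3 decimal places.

0.480 nats

Marginals: p(S) = (0.8000, 0.2000), p(T) = (0.8800, 0.0700, 0.0500).
H(S|T) = Σ p(T) · H(S|T=·).
  T=0: p=0.8800, H(S|T=0) = 0.4741
  T=1: p=0.0700, H(S|T=1) = 0.4101
  T=2: p=0.0500, H(S|T=2) = 0.6730
Weighted sum = 0.480 nats.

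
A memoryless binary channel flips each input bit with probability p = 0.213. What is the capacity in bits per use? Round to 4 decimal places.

0.2528 bits

Binary symmetric channel: C = 1 − h₂(ε) where h₂ is the binary entropy function.
h₂(0.213) = −0.213·log₂0.213 − 0.787·log₂0.787 = 0.7472.
C = 1 − 0.7472 = 0.2528 bits per channel use.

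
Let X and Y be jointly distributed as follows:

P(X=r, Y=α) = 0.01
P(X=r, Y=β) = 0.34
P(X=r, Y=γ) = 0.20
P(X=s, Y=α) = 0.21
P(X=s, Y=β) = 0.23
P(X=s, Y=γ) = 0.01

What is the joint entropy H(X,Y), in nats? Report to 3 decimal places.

1.447 nats

H(X,Y) = −Σ p(x,y)·ln p(x,y) over all 6 cells.
  cell (r,α): −0.01·ln0.01 = 0.0461
  cell (r,β): −0.34·ln0.34 = 0.3668
  cell (r,γ): −0.20·ln0.20 = 0.3219
  cell (s,α): −0.21·ln0.21 = 0.3277
  cell (s,β): −0.23·ln0.23 = 0.3380
  cell (s,γ): −0.01·ln0.01 = 0.0461
Sum = 1.447 nats.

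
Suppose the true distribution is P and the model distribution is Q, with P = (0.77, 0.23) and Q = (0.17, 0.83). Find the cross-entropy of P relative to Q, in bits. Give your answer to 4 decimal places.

H(P,Q) = −Σ p·log₂ q.
  −0.77·log₂(0.17) = 1.96842
  −0.23·log₂(0.83) = 0.06183
H(P,Q) = 2.0303 bits.

2.0303 bits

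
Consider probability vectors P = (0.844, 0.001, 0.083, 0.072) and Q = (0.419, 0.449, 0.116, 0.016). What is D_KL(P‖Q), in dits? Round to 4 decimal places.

0.2890 dits

D(P‖Q) = Σ p·log₁₀(p/q).
  0.844·log₁₀(0.844/0.419) = 0.25668
  0.001·log₁₀(0.001/0.449) = -0.00265
  0.083·log₁₀(0.083/0.116) = -0.01207
  0.072·log₁₀(0.072/0.016) = 0.04703
D(P‖Q) = 0.2890 dits.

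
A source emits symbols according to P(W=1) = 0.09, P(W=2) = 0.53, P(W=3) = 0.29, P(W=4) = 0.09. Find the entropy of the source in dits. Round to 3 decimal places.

H(W) = −Σ p·log₁₀ p.
  −(0.09)·log₁₀(0.09) = 0.0941
  −(0.53)·log₁₀(0.53) = 0.1461
  −(0.29)·log₁₀(0.29) = 0.1559
  −(0.09)·log₁₀(0.09) = 0.0941
Sum: 0.0941 + 0.1461 + 0.1559 + 0.0941 = 0.490 dits.

0.490 dits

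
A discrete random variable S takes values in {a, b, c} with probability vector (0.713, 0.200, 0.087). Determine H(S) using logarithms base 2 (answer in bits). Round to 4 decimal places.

H(S) = −Σ p·log₂ p.
  −(0.713)·log₂(0.713) = 0.34796
  −(0.200)·log₂(0.200) = 0.46439
  −(0.087)·log₂(0.087) = 0.30649
Sum: 0.34796 + 0.46439 + 0.30649 = 1.1188 bits.

1.1188 bits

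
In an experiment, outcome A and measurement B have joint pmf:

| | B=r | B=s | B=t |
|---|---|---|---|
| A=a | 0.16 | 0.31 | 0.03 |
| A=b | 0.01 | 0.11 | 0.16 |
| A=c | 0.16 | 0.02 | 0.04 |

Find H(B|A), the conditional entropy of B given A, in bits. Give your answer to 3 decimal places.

1.165 bits

Chain rule: H(B|A) = H(A,B) − H(A).
Marginals: p(A) = (0.5000, 0.2800, 0.2200), p(B) = (0.3300, 0.4400, 0.2300).
H(A,B) = 2.6600 bits; H(A) = 1.4948 bits.
H(B|A) = 2.6600 − 1.4948 = 1.165 bits.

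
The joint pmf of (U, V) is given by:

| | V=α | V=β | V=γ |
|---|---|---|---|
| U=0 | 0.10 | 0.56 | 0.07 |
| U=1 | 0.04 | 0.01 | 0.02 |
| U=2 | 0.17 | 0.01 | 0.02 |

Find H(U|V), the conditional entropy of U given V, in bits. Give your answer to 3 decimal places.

Chain rule: H(U|V) = H(U,V) − H(V).
Marginals: p(U) = (0.7300, 0.0700, 0.2000), p(V) = (0.3100, 0.5800, 0.1100).
H(U,V) = 2.0482 bits; H(V) = 1.3299 bits.
H(U|V) = 2.0482 − 1.3299 = 0.718 bits.

0.718 bits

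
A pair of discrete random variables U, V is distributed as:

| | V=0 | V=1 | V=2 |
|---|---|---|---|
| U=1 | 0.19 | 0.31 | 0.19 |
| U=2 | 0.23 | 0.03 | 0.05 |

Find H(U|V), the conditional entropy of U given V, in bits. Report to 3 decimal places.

0.741 bits

Marginals: p(U) = (0.6900, 0.3100), p(V) = (0.4200, 0.3400, 0.2400).
H(U|V) = Σ p(V) · H(U|V=·).
  V=0: p=0.4200, H(U|V=0) = 0.9934
  V=1: p=0.3400, H(U|V=1) = 0.4306
  V=2: p=0.2400, H(U|V=2) = 0.7383
Weighted sum = 0.741 bits.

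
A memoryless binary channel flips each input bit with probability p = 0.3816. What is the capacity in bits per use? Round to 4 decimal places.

0.0408 bits

Binary symmetric channel: C = 1 − h₂(ε) where h₂ is the binary entropy function.
h₂(0.3816) = −0.3816·log₂0.3816 − 0.6184·log₂0.6184 = 0.9592.
C = 1 − 0.9592 = 0.0408 bits per channel use.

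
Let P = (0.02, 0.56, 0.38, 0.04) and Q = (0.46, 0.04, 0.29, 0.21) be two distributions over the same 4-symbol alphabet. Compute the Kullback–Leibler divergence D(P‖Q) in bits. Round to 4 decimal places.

2.0941 bits

D(P‖Q) = Σ p·log₂(p/q).
  0.02·log₂(0.02/0.46) = -0.09047
  0.56·log₂(0.56/0.04) = 2.13212
  0.38·log₂(0.38/0.29) = 0.14818
  0.04·log₂(0.04/0.21) = -0.09569
D(P‖Q) = 2.0941 bits.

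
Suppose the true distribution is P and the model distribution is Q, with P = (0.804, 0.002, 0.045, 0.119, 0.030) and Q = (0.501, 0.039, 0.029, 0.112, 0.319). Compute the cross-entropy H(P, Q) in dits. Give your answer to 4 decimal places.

H(P,Q) = −Σ p·log₁₀ q.
  −0.804·log₁₀(0.501) = 0.24133
  −0.002·log₁₀(0.039) = 0.00282
  −0.045·log₁₀(0.029) = 0.06919
  −0.119·log₁₀(0.112) = 0.11314
  −0.030·log₁₀(0.319) = 0.01489
H(P,Q) = 0.4414 dits.

0.4414 dits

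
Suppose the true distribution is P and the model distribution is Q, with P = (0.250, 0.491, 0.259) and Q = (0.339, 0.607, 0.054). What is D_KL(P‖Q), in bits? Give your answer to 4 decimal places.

0.3258 bits

D(P‖Q) = Σ p·log₂(p/q).
  0.250·log₂(0.250/0.339) = -0.10984
  0.491·log₂(0.491/0.607) = -0.15023
  0.259·log₂(0.259/0.054) = 0.58584
D(P‖Q) = 0.3258 bits.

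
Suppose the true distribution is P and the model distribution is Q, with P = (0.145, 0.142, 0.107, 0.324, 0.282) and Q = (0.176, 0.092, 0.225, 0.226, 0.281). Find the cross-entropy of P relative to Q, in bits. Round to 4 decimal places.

2.2941 bits

H(P,Q) = −Σ p·log₂ q.
  −0.145·log₂(0.176) = 0.36342
  −0.142·log₂(0.092) = 0.48880
  −0.107·log₂(0.225) = 0.23026
  −0.324·log₂(0.226) = 0.69518
  −0.282·log₂(0.281) = 0.51644
H(P,Q) = 2.2941 bits.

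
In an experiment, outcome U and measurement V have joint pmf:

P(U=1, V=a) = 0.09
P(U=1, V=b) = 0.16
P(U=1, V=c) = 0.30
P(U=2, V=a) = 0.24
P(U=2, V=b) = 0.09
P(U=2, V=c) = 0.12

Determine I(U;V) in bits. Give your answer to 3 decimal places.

0.116 bits

Marginals: p(U) = (0.5500, 0.4500), p(V) = (0.3300, 0.2500, 0.4200).
I(U;V) = Σ p(x,y)·log₂[p(x,y)/(p(x)p(y))].
  (1,a): 0.09·log₂(0.4959) = -0.0911
  (1,b): 0.16·log₂(1.1636) = 0.0350
  (1,c): 0.30·log₂(1.2987) = 0.1131
  (2,a): 0.24·log₂(1.6162) = 0.1662
  (2,b): 0.09·log₂(0.8000) = -0.0290
  (2,c): 0.12·log₂(0.6349) = -0.0786
Sum = 0.116 bits.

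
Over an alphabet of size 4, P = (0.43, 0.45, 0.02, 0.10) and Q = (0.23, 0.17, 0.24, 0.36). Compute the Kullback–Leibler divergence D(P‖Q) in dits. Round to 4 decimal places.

0.2299 dits

D(P‖Q) = Σ p·log₁₀(p/q).
  0.43·log₁₀(0.43/0.23) = 0.11685
  0.45·log₁₀(0.45/0.17) = 0.19024
  0.02·log₁₀(0.02/0.24) = -0.02158
  0.10·log₁₀(0.10/0.36) = -0.05563
D(P‖Q) = 0.2299 dits.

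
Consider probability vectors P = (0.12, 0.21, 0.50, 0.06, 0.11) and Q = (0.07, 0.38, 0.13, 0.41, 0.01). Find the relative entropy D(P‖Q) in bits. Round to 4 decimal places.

1.0995 bits

D(P‖Q) = Σ p·log₂(p/q).
  0.12·log₂(0.12/0.07) = 0.09331
  0.21·log₂(0.21/0.38) = -0.17968
  0.50·log₂(0.50/0.13) = 0.97171
  0.06·log₂(0.06/0.41) = -0.16636
  0.11·log₂(0.11/0.01) = 0.38054
D(P‖Q) = 1.0995 bits.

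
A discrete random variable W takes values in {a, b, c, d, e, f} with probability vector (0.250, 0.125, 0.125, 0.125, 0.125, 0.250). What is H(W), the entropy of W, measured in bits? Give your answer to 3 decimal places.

2.500 bits

H(W) = −Σ p·log₂ p.
  −(0.250)·log₂(0.250) = 0.5000
  −(0.125)·log₂(0.125) = 0.3750
  −(0.125)·log₂(0.125) = 0.3750
  −(0.125)·log₂(0.125) = 0.3750
  −(0.125)·log₂(0.125) = 0.3750
  −(0.250)·log₂(0.250) = 0.5000
Sum: 0.5000 + 0.3750 + 0.3750 + 0.3750 + 0.3750 + 0.5000 = 2.500 bits.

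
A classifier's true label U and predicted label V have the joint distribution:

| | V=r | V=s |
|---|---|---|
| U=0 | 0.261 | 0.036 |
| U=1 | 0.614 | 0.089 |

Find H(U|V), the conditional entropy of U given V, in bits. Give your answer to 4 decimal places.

Marginals: p(U) = (0.2970, 0.7030), p(V) = (0.8750, 0.1250).
H(U|V) = Σ p(V) · H(U|V=·).
  V=r: p=0.8750, H(U|V=r) = 0.8792
  V=s: p=0.1250, H(U|V=s) = 0.8661
Weighted sum = 0.8776 bits.

0.8776 bits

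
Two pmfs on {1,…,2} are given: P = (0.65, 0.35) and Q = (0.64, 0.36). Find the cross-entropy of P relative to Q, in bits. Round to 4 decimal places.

0.9344 bits

H(P,Q) = −Σ p·log₂ q.
  −0.65·log₂(0.64) = 0.41851
  −0.35·log₂(0.36) = 0.51588
H(P,Q) = 0.9344 bits.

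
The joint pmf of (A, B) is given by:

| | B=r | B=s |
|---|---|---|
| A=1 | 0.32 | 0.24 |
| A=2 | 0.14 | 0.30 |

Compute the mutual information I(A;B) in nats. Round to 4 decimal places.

Marginals: p(A) = (0.5600, 0.4400), p(B) = (0.4600, 0.5400).
I(A;B) = Σ p(x,y)·ln[p(x,y)/(p(x)p(y))].
  (1,r): 0.32·ln(1.2422) = 0.06941
  (1,s): 0.24·ln(0.7937) = -0.05547
  (2,r): 0.14·ln(0.6917) = -0.05160
  (2,s): 0.30·ln(1.2626) = 0.06996
Sum = 0.0323 nats.

0.0323 nats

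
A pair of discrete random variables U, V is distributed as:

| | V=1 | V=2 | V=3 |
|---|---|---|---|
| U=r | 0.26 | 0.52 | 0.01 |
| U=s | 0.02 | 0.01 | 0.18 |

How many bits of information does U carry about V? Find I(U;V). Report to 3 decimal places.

0.509 bits

Marginals: p(U) = (0.7900, 0.2100), p(V) = (0.2800, 0.5300, 0.1900).
I(U;V) = Σ p(x,y)·log₂[p(x,y)/(p(x)p(y))].
  (r,1): 0.26·log₂(1.1754) = 0.0606
  (r,2): 0.52·log₂(1.2419) = 0.1625
  (r,3): 0.01·log₂(0.0666) = -0.0391
  (s,1): 0.02·log₂(0.3401) = -0.0311
  (s,2): 0.01·log₂(0.0898) = -0.0348
  (s,3): 0.18·log₂(4.5113) = 0.3912
Sum = 0.509 bits.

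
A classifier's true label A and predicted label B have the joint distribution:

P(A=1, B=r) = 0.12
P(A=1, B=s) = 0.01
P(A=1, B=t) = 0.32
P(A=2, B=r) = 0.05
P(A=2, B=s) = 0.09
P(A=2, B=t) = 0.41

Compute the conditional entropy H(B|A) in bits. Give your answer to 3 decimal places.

1.023 bits

Chain rule: H(B|A) = H(A,B) − H(A).
Marginals: p(A) = (0.4500, 0.5500), p(B) = (0.1700, 0.1000, 0.7300).
H(A,B) = 2.0157 bits; H(A) = 0.9928 bits.
H(B|A) = 2.0157 − 0.9928 = 1.023 bits.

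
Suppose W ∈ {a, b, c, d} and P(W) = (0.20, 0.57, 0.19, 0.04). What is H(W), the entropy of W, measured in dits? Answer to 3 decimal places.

H(W) = −Σ p·log₁₀ p.
  −(0.20)·log₁₀(0.20) = 0.1398
  −(0.57)·log₁₀(0.57) = 0.1392
  −(0.19)·log₁₀(0.19) = 0.1370
  −(0.04)·log₁₀(0.04) = 0.0559
Sum: 0.1398 + 0.1392 + 0.1370 + 0.0559 = 0.472 dits.

0.472 dits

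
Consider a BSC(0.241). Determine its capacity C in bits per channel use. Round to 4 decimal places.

Binary symmetric channel: C = 1 − h₂(ε) where h₂ is the binary entropy function.
h₂(0.241) = −0.241·log₂0.241 − 0.759·log₂0.759 = 0.7967.
C = 1 − 0.7967 = 0.2033 bits per channel use.

0.2033 bits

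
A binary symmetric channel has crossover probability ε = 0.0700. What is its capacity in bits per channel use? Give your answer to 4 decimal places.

0.6341 bits

Binary symmetric channel: C = 1 − h₂(ε) where h₂ is the binary entropy function.
h₂(0.0700) = −0.0700·log₂0.0700 − 0.9300·log₂0.9300 = 0.3659.
C = 1 − 0.3659 = 0.6341 bits per channel use.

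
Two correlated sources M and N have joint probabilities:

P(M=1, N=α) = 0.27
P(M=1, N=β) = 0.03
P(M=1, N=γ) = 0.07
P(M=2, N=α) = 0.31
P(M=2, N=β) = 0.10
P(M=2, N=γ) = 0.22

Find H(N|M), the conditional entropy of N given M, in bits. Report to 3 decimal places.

1.316 bits

Chain rule: H(N|M) = H(M,N) − H(M).
Marginals: p(M) = (0.3700, 0.6300), p(N) = (0.5800, 0.1300, 0.2900).
H(M,N) = 2.2669 bits; H(M) = 0.9507 bits.
H(N|M) = 2.2669 − 0.9507 = 1.316 bits.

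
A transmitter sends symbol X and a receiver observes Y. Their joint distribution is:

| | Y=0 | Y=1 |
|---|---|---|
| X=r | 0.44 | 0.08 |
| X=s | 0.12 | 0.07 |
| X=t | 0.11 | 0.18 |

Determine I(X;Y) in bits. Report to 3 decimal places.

Marginals: p(X) = (0.5200, 0.1900, 0.2900), p(Y) = (0.6700, 0.3300).
I(X;Y) = Σ p(x,y)·log₂[p(x,y)/(p(x)p(y))].
  (r,0): 0.44·log₂(1.2629) = 0.1482
  (r,1): 0.08·log₂(0.4662) = -0.0881
  (s,0): 0.12·log₂(0.9427) = -0.0102
  (s,1): 0.07·log₂(1.1164) = 0.0111
  (t,0): 0.11·log₂(0.5661) = -0.0903
  (t,1): 0.18·log₂(1.8809) = 0.1641
Sum = 0.135 bits.

0.135 bits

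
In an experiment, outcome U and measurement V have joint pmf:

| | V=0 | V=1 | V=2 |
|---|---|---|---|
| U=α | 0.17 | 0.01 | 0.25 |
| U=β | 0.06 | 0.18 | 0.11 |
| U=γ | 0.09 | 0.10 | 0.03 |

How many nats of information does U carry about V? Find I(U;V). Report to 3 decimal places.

0.188 nats

Marginals: p(U) = (0.4300, 0.3500, 0.2200), p(V) = (0.3200, 0.2900, 0.3900).
I(U;V) = H(U) + H(V) − H(U,V).
H(U) = 1.0635, H(V) = 1.0908, H(U,V) = 1.9663.
I(U;V) = 1.0635 + 1.0908 − 1.9663 = 0.188 nats.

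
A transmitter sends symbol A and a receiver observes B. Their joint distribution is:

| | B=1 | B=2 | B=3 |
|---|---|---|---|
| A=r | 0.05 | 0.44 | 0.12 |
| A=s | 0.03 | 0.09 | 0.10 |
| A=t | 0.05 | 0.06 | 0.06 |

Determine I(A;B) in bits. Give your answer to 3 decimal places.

Marginals: p(A) = (0.6100, 0.2200, 0.1700), p(B) = (0.1300, 0.5900, 0.2800).
I(A;B) = H(A) + H(B) − H(A,B).
H(A) = 1.3502, H(B) = 1.3460, H(A,B) = 2.6041.
I(A;B) = 1.3502 + 1.3460 − 2.6041 = 0.092 bits.

0.092 bits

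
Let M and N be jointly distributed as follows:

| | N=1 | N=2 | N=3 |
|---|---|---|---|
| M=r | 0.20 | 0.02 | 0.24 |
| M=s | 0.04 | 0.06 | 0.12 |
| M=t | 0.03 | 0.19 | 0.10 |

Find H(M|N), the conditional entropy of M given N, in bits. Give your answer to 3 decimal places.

1.272 bits

Marginals: p(M) = (0.4600, 0.2200, 0.3200), p(N) = (0.2700, 0.2700, 0.4600).
H(M|N) = Σ p(N) · H(M|N=·).
  N=1: p=0.2700, H(M|N=1) = 1.0811
  N=2: p=0.2700, H(M|N=2) = 1.1171
  N=3: p=0.4600, H(M|N=3) = 1.4740
Weighted sum = 1.272 bits.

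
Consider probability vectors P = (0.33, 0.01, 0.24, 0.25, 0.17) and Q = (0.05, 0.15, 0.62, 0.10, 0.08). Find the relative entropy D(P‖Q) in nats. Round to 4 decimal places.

D(P‖Q) = Σ p·ln(p/q).
  0.33·ln(0.33/0.05) = 0.62273
  0.01·ln(0.01/0.15) = -0.02708
  0.24·ln(0.24/0.62) = -0.22778
  0.25·ln(0.25/0.10) = 0.22907
  0.17·ln(0.17/0.08) = 0.12814
D(P‖Q) = 0.7251 nats.

0.7251 nats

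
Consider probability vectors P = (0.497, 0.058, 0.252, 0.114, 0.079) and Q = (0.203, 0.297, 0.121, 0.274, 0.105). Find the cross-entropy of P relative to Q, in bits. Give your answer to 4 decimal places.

2.4825 bits

H(P,Q) = −Σ p·log₂ q.
  −0.497·log₂(0.203) = 1.14332
  −0.058·log₂(0.297) = 0.10158
  −0.252·log₂(0.121) = 0.76782
  −0.114·log₂(0.274) = 0.21292
  −0.079·log₂(0.105) = 0.25687
H(P,Q) = 2.4825 bits.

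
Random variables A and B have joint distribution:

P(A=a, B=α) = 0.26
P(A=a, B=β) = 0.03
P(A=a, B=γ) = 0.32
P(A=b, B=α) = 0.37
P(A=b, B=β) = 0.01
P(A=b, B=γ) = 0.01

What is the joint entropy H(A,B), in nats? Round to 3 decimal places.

1.280 nats

H(A,B) = −Σ p(x,y)·ln p(x,y) over all 6 cells.
  cell (a,α): −0.26·ln0.26 = 0.3502
  cell (a,β): −0.03·ln0.03 = 0.1052
  cell (a,γ): −0.32·ln0.32 = 0.3646
  cell (b,α): −0.37·ln0.37 = 0.3679
  cell (b,β): −0.01·ln0.01 = 0.0461
  cell (b,γ): −0.01·ln0.01 = 0.0461
Sum = 1.280 nats.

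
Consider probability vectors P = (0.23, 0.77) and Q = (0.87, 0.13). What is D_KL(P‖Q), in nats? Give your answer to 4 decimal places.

D(P‖Q) = Σ p·ln(p/q).
  0.23·ln(0.23/0.87) = -0.30600
  0.77·ln(0.77/0.13) = 1.36972
D(P‖Q) = 1.0637 nats.

1.0637 nats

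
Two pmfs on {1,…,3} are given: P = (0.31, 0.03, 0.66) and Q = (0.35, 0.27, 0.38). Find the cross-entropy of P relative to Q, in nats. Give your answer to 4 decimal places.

H(P,Q) = −Σ p·ln q.
  −0.31·ln(0.35) = 0.32544
  −0.03·ln(0.27) = 0.03928
  −0.66·ln(0.38) = 0.63861
H(P,Q) = 1.0033 nats.

1.0033 nats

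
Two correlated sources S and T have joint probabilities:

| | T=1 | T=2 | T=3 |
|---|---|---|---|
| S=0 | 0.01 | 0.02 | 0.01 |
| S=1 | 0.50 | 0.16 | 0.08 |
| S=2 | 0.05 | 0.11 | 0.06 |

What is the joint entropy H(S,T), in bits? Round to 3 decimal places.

2.270 bits

H(S,T) = −Σ p(x,y)·log₂ p(x,y) over all 9 cells.
  cell (0,1): −0.01·log₂0.01 = 0.0664
  cell (0,2): −0.02·log₂0.02 = 0.1129
  cell (0,3): −0.01·log₂0.01 = 0.0664
  cell (1,1): −0.50·log₂0.50 = 0.5000
  cell (1,2): −0.16·log₂0.16 = 0.4230
  cell (1,3): −0.08·log₂0.08 = 0.2915
  cell (2,1): −0.05·log₂0.05 = 0.2161
  cell (2,2): −0.11·log₂0.11 = 0.3503
  cell (2,3): −0.06·log₂0.06 = 0.2435
Sum = 2.270 bits.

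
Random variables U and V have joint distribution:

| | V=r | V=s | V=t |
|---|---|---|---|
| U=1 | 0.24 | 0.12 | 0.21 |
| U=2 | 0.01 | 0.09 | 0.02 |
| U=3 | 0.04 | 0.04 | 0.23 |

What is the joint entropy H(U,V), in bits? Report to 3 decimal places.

2.685 bits

H(U,V) = −Σ p(x,y)·log₂ p(x,y) over all 9 cells.
  cell (1,r): −0.24·log₂0.24 = 0.4941
  cell (1,s): −0.12·log₂0.12 = 0.3671
  cell (1,t): −0.21·log₂0.21 = 0.4728
  cell (2,r): −0.01·log₂0.01 = 0.0664
  cell (2,s): −0.09·log₂0.09 = 0.3127
  cell (2,t): −0.02·log₂0.02 = 0.1129
  cell (3,r): −0.04·log₂0.04 = 0.1858
  cell (3,s): −0.04·log₂0.04 = 0.1858
  cell (3,t): −0.23·log₂0.23 = 0.4877
Sum = 2.685 bits.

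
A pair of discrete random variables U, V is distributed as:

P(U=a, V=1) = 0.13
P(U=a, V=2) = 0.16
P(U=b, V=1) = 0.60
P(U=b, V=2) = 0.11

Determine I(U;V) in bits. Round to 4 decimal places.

0.1121 bits

Marginals: p(U) = (0.2900, 0.7100), p(V) = (0.7300, 0.2700).
I(U;V) = H(U) + H(V) − H(U,V).
H(U) = 0.8687, H(V) = 0.8415, H(U,V) = 1.5981.
I(U;V) = 0.8687 + 0.8415 − 1.5981 = 0.1121 bits.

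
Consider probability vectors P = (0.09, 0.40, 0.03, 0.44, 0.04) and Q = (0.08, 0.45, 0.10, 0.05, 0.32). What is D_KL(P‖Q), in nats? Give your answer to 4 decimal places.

0.8011 nats

D(P‖Q) = Σ p·ln(p/q).
  0.09·ln(0.09/0.08) = 0.01060
  0.40·ln(0.40/0.45) = -0.04711
  0.03·ln(0.03/0.10) = -0.03612
  0.44·ln(0.44/0.05) = 0.95689
  0.04·ln(0.04/0.32) = -0.08318
D(P‖Q) = 0.8011 nats.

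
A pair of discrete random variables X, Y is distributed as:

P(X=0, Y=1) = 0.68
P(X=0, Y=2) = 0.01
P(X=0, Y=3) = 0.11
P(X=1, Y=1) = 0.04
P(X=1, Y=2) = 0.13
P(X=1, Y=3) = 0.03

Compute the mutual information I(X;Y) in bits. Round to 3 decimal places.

Marginals: p(X) = (0.8000, 0.2000), p(Y) = (0.7200, 0.1400, 0.1400).
I(X;Y) = Σ p(x,y)·log₂[p(x,y)/(p(x)p(y))].
  (0,1): 0.68·log₂(1.1806) = 0.1628
  (0,2): 0.01·log₂(0.0893) = -0.0349
  (0,3): 0.11·log₂(0.9821) = -0.0029
  (1,1): 0.04·log₂(0.2778) = -0.0739
  (1,2): 0.13·log₂(4.6429) = 0.2880
  (1,3): 0.03·log₂(1.0714) = 0.0030
Sum = 0.342 bits.

0.342 bits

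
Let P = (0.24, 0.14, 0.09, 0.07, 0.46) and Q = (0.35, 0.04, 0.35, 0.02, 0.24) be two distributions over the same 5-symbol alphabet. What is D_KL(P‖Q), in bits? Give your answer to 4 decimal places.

0.5043 bits

D(P‖Q) = Σ p·log₂(p/q).
  0.24·log₂(0.24/0.35) = -0.13064
  0.14·log₂(0.14/0.04) = 0.25303
  0.09·log₂(0.09/0.35) = -0.17634
  0.07·log₂(0.07/0.02) = 0.12651
  0.46·log₂(0.46/0.24) = 0.43176
D(P‖Q) = 0.5043 bits.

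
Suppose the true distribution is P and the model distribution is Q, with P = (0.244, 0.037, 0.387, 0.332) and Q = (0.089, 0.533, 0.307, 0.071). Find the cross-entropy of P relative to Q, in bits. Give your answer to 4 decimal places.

2.8114 bits

H(P,Q) = −Σ p·log₂ q.
  −0.244·log₂(0.089) = 0.85157
  −0.037·log₂(0.533) = 0.03359
  −0.387·log₂(0.307) = 0.65933
  −0.332·log₂(0.071) = 1.26692
H(P,Q) = 2.8114 bits.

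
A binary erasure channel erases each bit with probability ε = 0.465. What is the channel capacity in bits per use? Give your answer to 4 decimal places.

Binary erasure channel: capacity C = 1 − ε.
C = 1 − 0.465 = 0.5350 bits per channel use.

0.5350 bits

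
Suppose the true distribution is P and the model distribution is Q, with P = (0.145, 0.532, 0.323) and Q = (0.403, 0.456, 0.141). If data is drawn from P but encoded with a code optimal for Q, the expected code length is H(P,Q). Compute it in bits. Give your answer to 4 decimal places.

1.7057 bits

H(P,Q) = −Σ p·log₂ q.
  −0.145·log₂(0.403) = 0.19012
  −0.532·log₂(0.456) = 0.60270
  −0.323·log₂(0.141) = 0.91287
H(P,Q) = 1.7057 bits.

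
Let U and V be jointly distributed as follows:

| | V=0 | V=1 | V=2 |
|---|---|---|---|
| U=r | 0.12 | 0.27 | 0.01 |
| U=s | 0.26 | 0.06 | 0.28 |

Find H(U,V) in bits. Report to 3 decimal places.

H(U,V) = −Σ p(x,y)·log₂ p(x,y) over all 6 cells.
  cell (r,0): −0.12·log₂0.12 = 0.3671
  cell (r,1): −0.27·log₂0.27 = 0.5100
  cell (r,2): −0.01·log₂0.01 = 0.0664
  cell (s,0): −0.26·log₂0.26 = 0.5053
  cell (s,1): −0.06·log₂0.06 = 0.2435
  cell (s,2): −0.28·log₂0.28 = 0.5142
Sum = 2.207 bits.

2.207 bits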